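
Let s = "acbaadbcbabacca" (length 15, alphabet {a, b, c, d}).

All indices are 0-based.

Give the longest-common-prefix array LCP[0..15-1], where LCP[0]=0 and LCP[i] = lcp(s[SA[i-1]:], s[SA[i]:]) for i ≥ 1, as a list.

rank→(start, suffix):
  0 → (14, 'a')
  1 → (3, 'aadbcbabacca')
  2 → (9, 'abacca')
  3 → (0, 'acbaadbcbabacca')
  4 → (11, 'acca')
  5 → (4, 'adbcbabacca')
  6 → (2, 'baadbcbabacca')
  7 → (8, 'babacca')
  8 → (10, 'bacca')
  9 → (6, 'bcbabacca')
  10 → (13, 'ca')
  11 → (1, 'cbaadbcbabacca')
  12 → (7, 'cbabacca')
  13 → (12, 'cca')
  14 → (5, 'dbcbabacca')

SA = [14, 3, 9, 0, 11, 4, 2, 8, 10, 6, 13, 1, 7, 12, 5]
[i] adj suffixes → lcp
  [1] 14/3 → 1 ('a')
  [2] 3/9 → 1 ('a')
  [3] 9/0 → 1 ('a')
  [4] 0/11 → 2 ('ac')
  [5] 11/4 → 1 ('a')
  [6] 4/2 → 0 ('')
  [7] 2/8 → 2 ('ba')
  [8] 8/10 → 2 ('ba')
  [9] 10/6 → 1 ('b')
  [10] 6/13 → 0 ('')
  [11] 13/1 → 1 ('c')
  [12] 1/7 → 3 ('cba')
  [13] 7/12 → 1 ('c')
  [14] 12/5 → 0 ('')

[0, 1, 1, 1, 2, 1, 0, 2, 2, 1, 0, 1, 3, 1, 0]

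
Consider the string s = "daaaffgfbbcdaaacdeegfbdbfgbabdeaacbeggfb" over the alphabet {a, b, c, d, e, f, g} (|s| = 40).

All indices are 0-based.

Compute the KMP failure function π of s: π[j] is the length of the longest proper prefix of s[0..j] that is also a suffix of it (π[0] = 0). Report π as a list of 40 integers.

π[0] = 0
j=1 s[j]='a': π[1]=0 (border '')
j=2 s[j]='a': π[2]=0 (border '')
j=3 s[j]='a': π[3]=0 (border '')
j=4 s[j]='f': π[4]=0 (border '')
j=5 s[j]='f': π[5]=0 (border '')
j=6 s[j]='g': π[6]=0 (border '')
j=7 s[j]='f': π[7]=0 (border '')
j=8 s[j]='b': π[8]=0 (border '')
j=9 s[j]='b': π[9]=0 (border '')
j=10 s[j]='c': π[10]=0 (border '')
j=11 s[j]='d': π[11]=1 (border 'd')
j=12 s[j]='a': π[12]=2 (border 'da')
j=13 s[j]='a': π[13]=3 (border 'daa')
j=14 s[j]='a': π[14]=4 (border 'daaa')
j=15 s[j]='c': k: 4→0; π[15]=0 (border '')
j=16 s[j]='d': π[16]=1 (border 'd')
j=17 s[j]='e': k: 1→0; π[17]=0 (border '')
j=18 s[j]='e': π[18]=0 (border '')
j=19 s[j]='g': π[19]=0 (border '')
j=20 s[j]='f': π[20]=0 (border '')
j=21 s[j]='b': π[21]=0 (border '')
j=22 s[j]='d': π[22]=1 (border 'd')
j=23 s[j]='b': k: 1→0; π[23]=0 (border '')
j=24 s[j]='f': π[24]=0 (border '')
j=25 s[j]='g': π[25]=0 (border '')
j=26 s[j]='b': π[26]=0 (border '')
j=27 s[j]='a': π[27]=0 (border '')
j=28 s[j]='b': π[28]=0 (border '')
j=29 s[j]='d': π[29]=1 (border 'd')
j=30 s[j]='e': k: 1→0; π[30]=0 (border '')
j=31 s[j]='a': π[31]=0 (border '')
j=32 s[j]='a': π[32]=0 (border '')
j=33 s[j]='c': π[33]=0 (border '')
j=34 s[j]='b': π[34]=0 (border '')
j=35 s[j]='e': π[35]=0 (border '')
j=36 s[j]='g': π[36]=0 (border '')
j=37 s[j]='g': π[37]=0 (border '')
j=38 s[j]='f': π[38]=0 (border '')
j=39 s[j]='b': π[39]=0 (border '')

[0, 0, 0, 0, 0, 0, 0, 0, 0, 0, 0, 1, 2, 3, 4, 0, 1, 0, 0, 0, 0, 0, 1, 0, 0, 0, 0, 0, 0, 1, 0, 0, 0, 0, 0, 0, 0, 0, 0, 0]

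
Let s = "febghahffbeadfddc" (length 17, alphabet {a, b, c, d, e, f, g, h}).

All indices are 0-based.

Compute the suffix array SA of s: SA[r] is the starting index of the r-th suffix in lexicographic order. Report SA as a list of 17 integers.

rank→(start, suffix):
  0 → (11, 'adfddc')
  1 → (5, 'ahffbeadfddc')
  2 → (9, 'beadfddc')
  3 → (2, 'bghahffbeadfddc')
  4 → (16, 'c')
  5 → (15, 'dc')
  6 → (14, 'ddc')
  7 → (12, 'dfddc')
  8 → (10, 'eadfddc')
  9 → (1, 'ebghahffbeadfddc')
  10 → (8, 'fbeadfddc')
  11 → (13, 'fddc')
  12 → (0, 'febghahffbeadfddc')
  13 → (7, 'ffbeadfddc')
  14 → (3, 'ghahffbeadfddc')
  15 → (4, 'hahffbeadfddc')
  16 → (6, 'hffbeadfddc')

[11, 5, 9, 2, 16, 15, 14, 12, 10, 1, 8, 13, 0, 7, 3, 4, 6]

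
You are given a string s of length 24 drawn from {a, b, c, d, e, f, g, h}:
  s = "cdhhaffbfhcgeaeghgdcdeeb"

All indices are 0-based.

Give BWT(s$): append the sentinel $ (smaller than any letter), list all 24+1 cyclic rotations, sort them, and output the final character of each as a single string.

behefd$hgccgedafabhcehfgd

rank  rotation                   last
    0  $cdhhaffbfhcgeaeghgdcdeeb  b
    1  aeghgdcdeeb$cdhhaffbfhcge  e
    2  affbfhcgeaeghgdcdeeb$cdhh  h
    3  b$cdhhaffbfhcgeaeghgdcdee  e
    4  bfhcgeaeghgdcdeeb$cdhhaff  f
    5  cdeeb$cdhhaffbfhcgeaeghgd  d
    6  cdhhaffbfhcgeaeghgdcdeeb$  $
    7  cgeaeghgdcdeeb$cdhhaffbfh  h
    8  dcdeeb$cdhhaffbfhcgeaeghg  g
    9  deeb$cdhhaffbfhcgeaeghgdc  c
   10  dhhaffbfhcgeaeghgdcdeeb$c  c
   11  eaeghgdcdeeb$cdhhaffbfhcg  g
   12  eb$cdhhaffbfhcgeaeghgdcde  e
   13  eeb$cdhhaffbfhcgeaeghgdcd  d
   14  eghgdcdeeb$cdhhaffbfhcgea  a
   15  fbfhcgeaeghgdcdeeb$cdhhaf  f
   16  ffbfhcgeaeghgdcdeeb$cdhha  a
   17  fhcgeaeghgdcdeeb$cdhhaffb  b
   18  gdcdeeb$cdhhaffbfhcgeaegh  h
   19  geaeghgdcdeeb$cdhhaffbfhc  c
   20  ghgdcdeeb$cdhhaffbfhcgeae  e
   21  haffbfhcgeaeghgdcdeeb$cdh  h
   22  hcgeaeghgdcdeeb$cdhhaffbf  f
   23  hgdcdeeb$cdhhaffbfhcgeaeg  g
   24  hhaffbfhcgeaeghgdcdeeb$cd  d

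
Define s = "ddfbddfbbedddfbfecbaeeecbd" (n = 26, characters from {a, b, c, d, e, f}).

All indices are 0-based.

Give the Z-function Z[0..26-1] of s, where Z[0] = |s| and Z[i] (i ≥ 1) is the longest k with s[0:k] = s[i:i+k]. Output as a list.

Z[0]=26
i=1: i≥r, start 0; Z[1]=1 extend→box=[1,2)
i=2: i≥r, start 0; Z[2]=0
i=3: i≥r, start 0; Z[3]=0
i=4: i≥r, start 0; Z[4]=4 extend→box=[4,8)
i=5: min(r-i=3, Z[1]=1)=1; Z[5]=1
i=6: min(r-i=2, Z[2]=0)=0; Z[6]=0
i=7: min(r-i=1, Z[3]=0)=0; Z[7]=0
i=8: i≥r, start 0; Z[8]=0
i=9: i≥r, start 0; Z[9]=0
i=10: i≥r, start 0; Z[10]=2 extend→box=[10,12)
i=11: min(r-i=1, Z[1]=1)=1; Z[11]=4 extend→box=[11,15)
i=12: min(r-i=3, Z[1]=1)=1; Z[12]=1
i=13: min(r-i=2, Z[2]=0)=0; Z[13]=0
i=14: min(r-i=1, Z[3]=0)=0; Z[14]=0
i=15: i≥r, start 0; Z[15]=0
i=16: i≥r, start 0; Z[16]=0
i=17: i≥r, start 0; Z[17]=0
i=18: i≥r, start 0; Z[18]=0
i=19: i≥r, start 0; Z[19]=0
i=20: i≥r, start 0; Z[20]=0
i=21: i≥r, start 0; Z[21]=0
i=22: i≥r, start 0; Z[22]=0
i=23: i≥r, start 0; Z[23]=0
i=24: i≥r, start 0; Z[24]=0
i=25: i≥r, start 0; Z[25]=1 extend→box=[25,26)

[26, 1, 0, 0, 4, 1, 0, 0, 0, 0, 2, 4, 1, 0, 0, 0, 0, 0, 0, 0, 0, 0, 0, 0, 0, 1]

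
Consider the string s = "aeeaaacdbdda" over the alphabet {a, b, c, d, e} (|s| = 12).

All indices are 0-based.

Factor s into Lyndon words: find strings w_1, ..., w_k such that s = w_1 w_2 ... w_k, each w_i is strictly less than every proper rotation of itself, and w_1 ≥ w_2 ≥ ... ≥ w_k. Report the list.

emit factor 1: 'aee' (i=0, period=3)
emit factor 2: 'aaacdbdd' (i=3, period=8)
emit factor 3: 'a' (i=11, period=1)

["aee", "aaacdbdd", "a"]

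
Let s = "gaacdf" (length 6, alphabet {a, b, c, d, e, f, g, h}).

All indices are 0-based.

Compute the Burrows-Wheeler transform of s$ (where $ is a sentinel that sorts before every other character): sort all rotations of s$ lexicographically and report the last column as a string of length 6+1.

fgaacd$

rank  rotation last
    0  $gaacdf  f
    1  aacdf$g  g
    2  acdf$ga  a
    3  cdf$gaa  a
    4  df$gaac  c
    5  f$gaacd  d
    6  gaacdf$  $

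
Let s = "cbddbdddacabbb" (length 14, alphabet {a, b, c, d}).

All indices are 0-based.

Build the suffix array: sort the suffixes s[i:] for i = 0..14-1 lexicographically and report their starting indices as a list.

[10, 8, 13, 12, 11, 1, 4, 9, 0, 7, 3, 6, 2, 5]

sorted suffixes:
  #0 SA[0]=10  'abbb'
  #1 SA[1]=8  'acabbb'
  #2 SA[2]=13  'b'
  #3 SA[3]=12  'bb'
  #4 SA[4]=11  'bbb'
  #5 SA[5]=1  'bddbdddacabbb'
  #6 SA[6]=4  'bdddacabbb'
  #7 SA[7]=9  'cabbb'
  #8 SA[8]=0  'cbddbdddacabbb'
  #9 SA[9]=7  'dacabbb'
  #10 SA[10]=3  'dbdddacabbb'
  #11 SA[11]=6  'ddacabbb'
  #12 SA[12]=2  'ddbdddacabbb'
  #13 SA[13]=5  'dddacabbb'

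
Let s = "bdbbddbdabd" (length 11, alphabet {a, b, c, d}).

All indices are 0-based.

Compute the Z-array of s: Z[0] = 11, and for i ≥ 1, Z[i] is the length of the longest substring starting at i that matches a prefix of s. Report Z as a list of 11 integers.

Z[0]=11
i=1: outside box; Z[1]=0
i=2: outside box; Z[2]=1 scan→box=[2,3)
i=3: outside box; Z[3]=2 scan→box=[3,5)
i=4: min(r-i=1, Z[1]=0)=0; Z[4]=0
i=5: outside box; Z[5]=0
i=6: outside box; Z[6]=2 scan→box=[6,8)
i=7: min(r-i=1, Z[1]=0)=0; Z[7]=0
i=8: outside box; Z[8]=0
i=9: outside box; Z[9]=2 scan→box=[9,11)
i=10: min(r-i=1, Z[1]=0)=0; Z[10]=0

[11, 0, 1, 2, 0, 0, 2, 0, 0, 2, 0]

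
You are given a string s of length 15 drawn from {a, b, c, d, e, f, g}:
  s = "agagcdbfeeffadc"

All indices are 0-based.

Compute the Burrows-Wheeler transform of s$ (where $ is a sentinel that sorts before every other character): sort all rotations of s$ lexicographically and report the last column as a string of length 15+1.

rank  rotation          last
    0  $agagcdbfeeffadc  c
    1  adc$agagcdbfeeff  f
    2  agagcdbfeeffadc$  $
    3  agcdbfeeffadc$ag  g
    4  bfeeffadc$agagcd  d
    5  c$agagcdbfeeffad  d
    6  cdbfeeffadc$agag  g
    7  dbfeeffadc$agagc  c
    8  dc$agagcdbfeeffa  a
    9  eeffadc$agagcdbf  f
   10  effadc$agagcdbfe  e
   11  fadc$agagcdbfeef  f
   12  feeffadc$agagcdb  b
   13  ffadc$agagcdbfee  e
   14  gagcdbfeeffadc$a  a
   15  gcdbfeeffadc$aga  a

cf$gddgcafefbeaa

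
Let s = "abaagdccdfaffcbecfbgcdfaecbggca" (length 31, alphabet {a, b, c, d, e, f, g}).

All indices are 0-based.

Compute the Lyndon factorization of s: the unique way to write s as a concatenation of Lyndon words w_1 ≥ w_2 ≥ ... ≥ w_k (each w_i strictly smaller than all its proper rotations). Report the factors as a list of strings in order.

emit factor 1: 'ab' (i=0, period=2)
emit factor 2: 'aagdccdfaffcbecfbgcdfaecbggc' (i=2, period=28)
emit factor 3: 'a' (i=30, period=1)

["ab", "aagdccdfaffcbecfbgcdfaecbggc", "a"]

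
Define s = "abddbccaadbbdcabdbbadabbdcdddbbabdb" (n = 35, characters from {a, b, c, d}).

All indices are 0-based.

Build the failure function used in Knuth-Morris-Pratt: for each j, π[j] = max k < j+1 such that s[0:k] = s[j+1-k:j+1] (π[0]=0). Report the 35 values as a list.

[0, 0, 0, 0, 0, 0, 0, 1, 1, 0, 0, 0, 0, 0, 1, 2, 3, 0, 0, 1, 0, 1, 2, 0, 0, 0, 0, 0, 0, 0, 0, 1, 2, 3, 0]

π[0] = 0
j=1 s[j]='b': π[1]=0 (border '')
j=2 s[j]='d': π[2]=0 (border '')
j=3 s[j]='d': π[3]=0 (border '')
j=4 s[j]='b': π[4]=0 (border '')
j=5 s[j]='c': π[5]=0 (border '')
j=6 s[j]='c': π[6]=0 (border '')
j=7 s[j]='a': π[7]=1 (border 'a')
j=8 s[j]='a': k: 1→0; π[8]=1 (border 'a')
j=9 s[j]='d': k: 1→0; π[9]=0 (border '')
j=10 s[j]='b': π[10]=0 (border '')
j=11 s[j]='b': π[11]=0 (border '')
j=12 s[j]='d': π[12]=0 (border '')
j=13 s[j]='c': π[13]=0 (border '')
j=14 s[j]='a': π[14]=1 (border 'a')
j=15 s[j]='b': π[15]=2 (border 'ab')
j=16 s[j]='d': π[16]=3 (border 'abd')
j=17 s[j]='b': k: 3→0; π[17]=0 (border '')
j=18 s[j]='b': π[18]=0 (border '')
j=19 s[j]='a': π[19]=1 (border 'a')
j=20 s[j]='d': k: 1→0; π[20]=0 (border '')
j=21 s[j]='a': π[21]=1 (border 'a')
j=22 s[j]='b': π[22]=2 (border 'ab')
j=23 s[j]='b': k: 2→0; π[23]=0 (border '')
j=24 s[j]='d': π[24]=0 (border '')
j=25 s[j]='c': π[25]=0 (border '')
j=26 s[j]='d': π[26]=0 (border '')
j=27 s[j]='d': π[27]=0 (border '')
j=28 s[j]='d': π[28]=0 (border '')
j=29 s[j]='b': π[29]=0 (border '')
j=30 s[j]='b': π[30]=0 (border '')
j=31 s[j]='a': π[31]=1 (border 'a')
j=32 s[j]='b': π[32]=2 (border 'ab')
j=33 s[j]='d': π[33]=3 (border 'abd')
j=34 s[j]='b': k: 3→0; π[34]=0 (border '')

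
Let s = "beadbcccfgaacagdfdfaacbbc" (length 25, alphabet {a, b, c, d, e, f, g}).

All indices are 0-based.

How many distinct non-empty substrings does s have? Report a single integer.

sorted suffixes:
  #0 SA[0]=10  'aacagdfdfaacbbc'
  #1 SA[1]=19  'aacbbc'
  #2 SA[2]=11  'acagdfdfaacbbc'
  #3 SA[3]=20  'acbbc'
  #4 SA[4]=2  'adbcccfgaacagdfdfaacbbc'
  #5 SA[5]=13  'agdfdfaacbbc'
  #6 SA[6]=22  'bbc'
  #7 SA[7]=23  'bc'
  #8 SA[8]=4  'bcccfgaacagdfdfaacbbc'
  #9 SA[9]=0  'beadbcccfgaacagdfdfaacbbc'
  #10 SA[10]=24  'c'
  #11 SA[11]=12  'cagdfdfaacbbc'
  #12 SA[12]=21  'cbbc'
  #13 SA[13]=5  'cccfgaacagdfdfaacbbc'
  #14 SA[14]=6  'ccfgaacagdfdfaacbbc'
  #15 SA[15]=7  'cfgaacagdfdfaacbbc'
  #16 SA[16]=3  'dbcccfgaacagdfdfaacbbc'
  #17 SA[17]=17  'dfaacbbc'
  #18 SA[18]=15  'dfdfaacbbc'
  #19 SA[19]=1  'eadbcccfgaacagdfdfaacbbc'
  #20 SA[20]=18  'faacbbc'
  #21 SA[21]=16  'fdfaacbbc'
  #22 SA[22]=8  'fgaacagdfdfaacbbc'
  #23 SA[23]=9  'gaacagdfdfaacbbc'
  #24 SA[24]=14  'gdfdfaacbbc'

SA = [10, 19, 11, 20, 2, 13, 22, 23, 4, 0, 24, 12, 21, 5, 6, 7, 3, 17, 15, 1, 18, 16, 8, 9, 14]
i: (SA[i-1],SA[i]) lcp shared
  1: (10,19) 3 'aac'
  2: (19,11) 1 'a'
  3: (11,20) 2 'ac'
  4: (20,2) 1 'a'
  5: (2,13) 1 'a'
  6: (13,22) 0 ''
  7: (22,23) 1 'b'
  8: (23,4) 2 'bc'
  9: (4,0) 1 'b'
  10: (0,24) 0 ''
  11: (24,12) 1 'c'
  12: (12,21) 1 'c'
  13: (21,5) 1 'c'
  14: (5,6) 2 'cc'
  15: (6,7) 1 'c'
  16: (7,3) 0 ''
  17: (3,17) 1 'd'
  18: (17,15) 2 'df'
  19: (15,1) 0 ''
  20: (1,18) 0 ''
  21: (18,16) 1 'f'
  22: (16,8) 1 'f'
  23: (8,9) 0 ''
  24: (9,14) 1 'g'

n(n+1)/2 = 25·26/2 = 325
Σ LCP = 0 + 3 + 1 + 2 + 1 + 1 + 0 + 1 + 2 + 1 + 0 + 1 + 1 + 1 + 2 + 1 + 0 + 1 + 2 + 0 + 0 + 1 + 1 + 0 + 1 = 24
distinct = 325 − 24 = 301

301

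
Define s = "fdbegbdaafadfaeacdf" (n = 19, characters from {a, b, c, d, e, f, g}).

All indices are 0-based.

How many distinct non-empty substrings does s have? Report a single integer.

sorted suffixes:
  #0 SA[0]=7  'aafadfaeacdf'
  #1 SA[1]=15  'acdf'
  #2 SA[2]=10  'adfaeacdf'
  #3 SA[3]=13  'aeacdf'
  #4 SA[4]=8  'afadfaeacdf'
  #5 SA[5]=5  'bdaafadfaeacdf'
  #6 SA[6]=2  'begbdaafadfaeacdf'
  #7 SA[7]=16  'cdf'
  #8 SA[8]=6  'daafadfaeacdf'
  #9 SA[9]=1  'dbegbdaafadfaeacdf'
  #10 SA[10]=17  'df'
  #11 SA[11]=11  'dfaeacdf'
  #12 SA[12]=14  'eacdf'
  #13 SA[13]=3  'egbdaafadfaeacdf'
  #14 SA[14]=18  'f'
  #15 SA[15]=9  'fadfaeacdf'
  #16 SA[16]=12  'faeacdf'
  #17 SA[17]=0  'fdbegbdaafadfaeacdf'
  #18 SA[18]=4  'gbdaafadfaeacdf'

SA = [7, 15, 10, 13, 8, 5, 2, 16, 6, 1, 17, 11, 14, 3, 18, 9, 12, 0, 4]
rank  pair      lcp
   1  s[7:],s[15:]  1  'a'
   2  s[15:],s[10:]  1  'a'
   3  s[10:],s[13:]  1  'a'
   4  s[13:],s[8:]  1  'a'
   5  s[8:],s[5:]  0  ''
   6  s[5:],s[2:]  1  'b'
   7  s[2:],s[16:]  0  ''
   8  s[16:],s[6:]  0  ''
   9  s[6:],s[1:]  1  'd'
  10  s[1:],s[17:]  1  'd'
  11  s[17:],s[11:]  2  'df'
  12  s[11:],s[14:]  0  ''
  13  s[14:],s[3:]  1  'e'
  14  s[3:],s[18:]  0  ''
  15  s[18:],s[9:]  1  'f'
  16  s[9:],s[12:]  2  'fa'
  17  s[12:],s[0:]  1  'f'
  18  s[0:],s[4:]  0  ''

n(n+1)/2 = 19·20/2 = 190
Σ LCP = 0 + 1 + 1 + 1 + 1 + 0 + 1 + 0 + 0 + 1 + 1 + 2 + 0 + 1 + 0 + 1 + 2 + 1 + 0 = 14
distinct = 190 − 14 = 176

176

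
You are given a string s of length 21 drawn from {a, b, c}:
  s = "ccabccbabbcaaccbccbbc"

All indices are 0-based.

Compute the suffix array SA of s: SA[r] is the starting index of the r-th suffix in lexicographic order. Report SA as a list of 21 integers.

[11, 7, 2, 12, 6, 18, 8, 19, 9, 3, 15, 20, 10, 1, 5, 17, 14, 0, 4, 16, 13]

rank→(start, suffix):
  0 → (11, 'aaccbccbbc')
  1 → (7, 'abbcaaccbccbbc')
  2 → (2, 'abccbabbcaaccbccbbc')
  3 → (12, 'accbccbbc')
  4 → (6, 'babbcaaccbccbbc')
  5 → (18, 'bbc')
  6 → (8, 'bbcaaccbccbbc')
  7 → (19, 'bc')
  8 → (9, 'bcaaccbccbbc')
  9 → (3, 'bccbabbcaaccbccbbc')
  10 → (15, 'bccbbc')
  11 → (20, 'c')
  12 → (10, 'caaccbccbbc')
  13 → (1, 'cabccbabbcaaccbccbbc')
  14 → (5, 'cbabbcaaccbccbbc')
  15 → (17, 'cbbc')
  16 → (14, 'cbccbbc')
  17 → (0, 'ccabccbabbcaaccbccbbc')
  18 → (4, 'ccbabbcaaccbccbbc')
  19 → (16, 'ccbbc')
  20 → (13, 'ccbccbbc')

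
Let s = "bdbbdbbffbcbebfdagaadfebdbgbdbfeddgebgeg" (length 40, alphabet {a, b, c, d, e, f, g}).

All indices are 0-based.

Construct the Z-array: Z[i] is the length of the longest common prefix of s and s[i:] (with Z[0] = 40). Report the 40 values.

[40, 0, 1, 4, 0, 1, 1, 0, 0, 1, 0, 1, 0, 1, 0, 0, 0, 0, 0, 0, 0, 0, 0, 3, 0, 1, 0, 3, 0, 1, 0, 0, 0, 0, 0, 0, 1, 0, 0, 0]

Z[0]=40
i=1: fresh scan; Z[1]=0
i=2: fresh scan; Z[2]=1 grow→box=[2,3)
i=3: fresh scan; Z[3]=4 grow→box=[3,7)
i=4: min(r-i=3, Z[1]=0)=0; Z[4]=0
i=5: min(r-i=2, Z[2]=1)=1; Z[5]=1
i=6: min(r-i=1, Z[3]=4)=1; Z[6]=1
i=7: fresh scan; Z[7]=0
i=8: fresh scan; Z[8]=0
i=9: fresh scan; Z[9]=1 grow→box=[9,10)
i=10: fresh scan; Z[10]=0
i=11: fresh scan; Z[11]=1 grow→box=[11,12)
i=12: fresh scan; Z[12]=0
i=13: fresh scan; Z[13]=1 grow→box=[13,14)
i=14: fresh scan; Z[14]=0
i=15: fresh scan; Z[15]=0
i=16: fresh scan; Z[16]=0
i=17: fresh scan; Z[17]=0
i=18: fresh scan; Z[18]=0
i=19: fresh scan; Z[19]=0
i=20: fresh scan; Z[20]=0
i=21: fresh scan; Z[21]=0
i=22: fresh scan; Z[22]=0
i=23: fresh scan; Z[23]=3 grow→box=[23,26)
i=24: min(r-i=2, Z[1]=0)=0; Z[24]=0
i=25: min(r-i=1, Z[2]=1)=1; Z[25]=1
i=26: fresh scan; Z[26]=0
i=27: fresh scan; Z[27]=3 grow→box=[27,30)
i=28: min(r-i=2, Z[1]=0)=0; Z[28]=0
i=29: min(r-i=1, Z[2]=1)=1; Z[29]=1
i=30: fresh scan; Z[30]=0
i=31: fresh scan; Z[31]=0
i=32: fresh scan; Z[32]=0
i=33: fresh scan; Z[33]=0
i=34: fresh scan; Z[34]=0
i=35: fresh scan; Z[35]=0
i=36: fresh scan; Z[36]=1 grow→box=[36,37)
i=37: fresh scan; Z[37]=0
i=38: fresh scan; Z[38]=0
i=39: fresh scan; Z[39]=0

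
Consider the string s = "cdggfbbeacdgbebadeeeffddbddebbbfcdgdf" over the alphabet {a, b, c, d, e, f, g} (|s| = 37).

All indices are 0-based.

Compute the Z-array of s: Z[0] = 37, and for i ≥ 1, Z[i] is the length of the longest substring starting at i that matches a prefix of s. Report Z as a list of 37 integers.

[37, 0, 0, 0, 0, 0, 0, 0, 0, 3, 0, 0, 0, 0, 0, 0, 0, 0, 0, 0, 0, 0, 0, 0, 0, 0, 0, 0, 0, 0, 0, 0, 3, 0, 0, 0, 0]

Z[0]=37
i=1: outside box; Z[1]=0
i=2: outside box; Z[2]=0
i=3: outside box; Z[3]=0
i=4: outside box; Z[4]=0
i=5: outside box; Z[5]=0
i=6: outside box; Z[6]=0
i=7: outside box; Z[7]=0
i=8: outside box; Z[8]=0
i=9: outside box; Z[9]=3 extend→box=[9,12)
i=10: min(r-i=2, Z[1]=0)=0; Z[10]=0
i=11: min(r-i=1, Z[2]=0)=0; Z[11]=0
i=12: outside box; Z[12]=0
i=13: outside box; Z[13]=0
i=14: outside box; Z[14]=0
i=15: outside box; Z[15]=0
i=16: outside box; Z[16]=0
i=17: outside box; Z[17]=0
i=18: outside box; Z[18]=0
i=19: outside box; Z[19]=0
i=20: outside box; Z[20]=0
i=21: outside box; Z[21]=0
i=22: outside box; Z[22]=0
i=23: outside box; Z[23]=0
i=24: outside box; Z[24]=0
i=25: outside box; Z[25]=0
i=26: outside box; Z[26]=0
i=27: outside box; Z[27]=0
i=28: outside box; Z[28]=0
i=29: outside box; Z[29]=0
i=30: outside box; Z[30]=0
i=31: outside box; Z[31]=0
i=32: outside box; Z[32]=3 extend→box=[32,35)
i=33: min(r-i=2, Z[1]=0)=0; Z[33]=0
i=34: min(r-i=1, Z[2]=0)=0; Z[34]=0
i=35: outside box; Z[35]=0
i=36: outside box; Z[36]=0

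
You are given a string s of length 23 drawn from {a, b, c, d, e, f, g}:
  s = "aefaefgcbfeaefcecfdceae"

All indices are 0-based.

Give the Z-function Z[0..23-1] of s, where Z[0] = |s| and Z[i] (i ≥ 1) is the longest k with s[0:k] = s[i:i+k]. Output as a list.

[23, 0, 0, 3, 0, 0, 0, 0, 0, 0, 0, 3, 0, 0, 0, 0, 0, 0, 0, 0, 0, 2, 0]

Z[0]=23
i=1: outside box; Z[1]=0
i=2: outside box; Z[2]=0
i=3: outside box; Z[3]=3 scan→box=[3,6)
i=4: min(r-i=2, Z[1]=0)=0; Z[4]=0
i=5: min(r-i=1, Z[2]=0)=0; Z[5]=0
i=6: outside box; Z[6]=0
i=7: outside box; Z[7]=0
i=8: outside box; Z[8]=0
i=9: outside box; Z[9]=0
i=10: outside box; Z[10]=0
i=11: outside box; Z[11]=3 scan→box=[11,14)
i=12: min(r-i=2, Z[1]=0)=0; Z[12]=0
i=13: min(r-i=1, Z[2]=0)=0; Z[13]=0
i=14: outside box; Z[14]=0
i=15: outside box; Z[15]=0
i=16: outside box; Z[16]=0
i=17: outside box; Z[17]=0
i=18: outside box; Z[18]=0
i=19: outside box; Z[19]=0
i=20: outside box; Z[20]=0
i=21: outside box; Z[21]=2 scan→box=[21,23)
i=22: min(r-i=1, Z[1]=0)=0; Z[22]=0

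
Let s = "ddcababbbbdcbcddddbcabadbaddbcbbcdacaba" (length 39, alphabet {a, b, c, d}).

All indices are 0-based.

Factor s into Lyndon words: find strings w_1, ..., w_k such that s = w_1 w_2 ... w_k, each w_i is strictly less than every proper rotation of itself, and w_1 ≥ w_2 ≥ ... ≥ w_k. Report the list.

["d", "d", "c", "ababbbbdcbcddddbcabadbaddbcbbcdac", "ab", "a"]

emit factor 1: 'd' (i=0, period=1)
emit factor 2: 'd' (i=1, period=1)
emit factor 3: 'c' (i=2, period=1)
emit factor 4: 'ababbbbdcbcddddbcabadbaddbcbbcdac' (i=3, period=33)
emit factor 5: 'ab' (i=36, period=2)
emit factor 6: 'a' (i=38, period=1)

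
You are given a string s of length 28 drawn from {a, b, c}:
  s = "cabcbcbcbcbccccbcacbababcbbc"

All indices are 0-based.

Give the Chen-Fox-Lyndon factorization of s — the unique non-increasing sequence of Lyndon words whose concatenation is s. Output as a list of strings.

["c", "abcbcbcbcbccccbcacb", "ababcbbc"]

emit factor 1: 'c' (i=0, period=1)
emit factor 2: 'abcbcbcbcbccccbcacb' (i=1, period=19)
emit factor 3: 'ababcbbc' (i=20, period=8)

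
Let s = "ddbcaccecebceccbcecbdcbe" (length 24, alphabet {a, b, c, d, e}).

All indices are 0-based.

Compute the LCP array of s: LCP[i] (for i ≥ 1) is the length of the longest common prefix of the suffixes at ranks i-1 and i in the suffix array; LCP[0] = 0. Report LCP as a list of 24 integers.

[0, 0, 2, 4, 1, 1, 0, 1, 2, 2, 1, 2, 1, 2, 3, 3, 0, 1, 1, 0, 1, 1, 2, 2]

rank | idx | suffix
   0 |   4 | accecebceccbcecbdcbe
   1 |   2 | bcaccecebceccbcecbdcbe
   2 |  15 | bcecbdcbe
   3 |  10 | bceccbcecbdcbe
   4 |  19 | bdcbe
   5 |  22 | be
   6 |   3 | caccecebceccbcecbdcbe
   7 |  14 | cbcecbdcbe
   8 |  18 | cbdcbe
   9 |  21 | cbe
  10 |  13 | ccbcecbdcbe
  11 |   5 | ccecebceccbcecbdcbe
  12 |   8 | cebceccbcecbdcbe
  13 |  16 | cecbdcbe
  14 |  11 | ceccbcecbdcbe
  15 |   6 | cecebceccbcecbdcbe
  16 |   1 | dbcaccecebceccbcecbdcbe
  17 |  20 | dcbe
  18 |   0 | ddbcaccecebceccbcecbdcbe
  19 |  23 | e
  20 |   9 | ebceccbcecbdcbe
  21 |  17 | ecbdcbe
  22 |  12 | eccbcecbdcbe
  23 |   7 | ecebceccbcecbdcbe

SA = [4, 2, 15, 10, 19, 22, 3, 14, 18, 21, 13, 5, 8, 16, 11, 6, 1, 20, 0, 23, 9, 17, 12, 7]
[i] adj suffixes → lcp
  [1] 4/2 → 0 ('')
  [2] 2/15 → 2 ('bc')
  [3] 15/10 → 4 ('bcec')
  [4] 10/19 → 1 ('b')
  [5] 19/22 → 1 ('b')
  [6] 22/3 → 0 ('')
  [7] 3/14 → 1 ('c')
  [8] 14/18 → 2 ('cb')
  [9] 18/21 → 2 ('cb')
  [10] 21/13 → 1 ('c')
  [11] 13/5 → 2 ('cc')
  [12] 5/8 → 1 ('c')
  [13] 8/16 → 2 ('ce')
  [14] 16/11 → 3 ('cec')
  [15] 11/6 → 3 ('cec')
  [16] 6/1 → 0 ('')
  [17] 1/20 → 1 ('d')
  [18] 20/0 → 1 ('d')
  [19] 0/23 → 0 ('')
  [20] 23/9 → 1 ('e')
  [21] 9/17 → 1 ('e')
  [22] 17/12 → 2 ('ec')
  [23] 12/7 → 2 ('ec')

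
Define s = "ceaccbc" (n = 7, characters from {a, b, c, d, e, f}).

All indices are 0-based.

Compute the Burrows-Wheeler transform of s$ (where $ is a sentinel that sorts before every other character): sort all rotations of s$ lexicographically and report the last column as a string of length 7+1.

rank  rotation  last
    0  $ceaccbc  c
    1  accbc$ce  e
    2  bc$ceacc  c
    3  c$ceaccb  b
    4  cbc$ceac  c
    5  ccbc$cea  a
    6  ceaccbc$  $
    7  eaccbc$c  c

cecbca$c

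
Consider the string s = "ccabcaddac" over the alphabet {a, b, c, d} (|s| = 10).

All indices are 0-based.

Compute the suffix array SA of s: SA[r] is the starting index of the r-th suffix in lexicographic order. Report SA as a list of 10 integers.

[2, 8, 5, 3, 9, 1, 4, 0, 7, 6]

sorted suffixes:
  #0 SA[0]=2  'abcaddac'
  #1 SA[1]=8  'ac'
  #2 SA[2]=5  'addac'
  #3 SA[3]=3  'bcaddac'
  #4 SA[4]=9  'c'
  #5 SA[5]=1  'cabcaddac'
  #6 SA[6]=4  'caddac'
  #7 SA[7]=0  'ccabcaddac'
  #8 SA[8]=7  'dac'
  #9 SA[9]=6  'ddac'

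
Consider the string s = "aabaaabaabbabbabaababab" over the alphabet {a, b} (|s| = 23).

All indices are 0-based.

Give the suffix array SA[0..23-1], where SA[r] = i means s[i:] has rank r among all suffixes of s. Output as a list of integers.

rank→(start, suffix):
  0 → (3, 'aaabaabbabbabaababab')
  1 → (0, 'aabaaabaabbabbabaababab')
  2 → (4, 'aabaabbabbabaababab')
  3 → (16, 'aababab')
  4 → (7, 'aabbabbabaababab')
  5 → (21, 'ab')
  6 → (1, 'abaaabaabbabbabaababab')
  7 → (14, 'abaababab')
  8 → (5, 'abaabbabbabaababab')
  9 → (19, 'abab')
  10 → (17, 'ababab')
  11 → (11, 'abbabaababab')
  12 → (8, 'abbabbabaababab')
  13 → (22, 'b')
  14 → (2, 'baaabaabbabbabaababab')
  15 → (15, 'baababab')
  16 → (6, 'baabbabbabaababab')
  17 → (20, 'bab')
  18 → (13, 'babaababab')
  19 → (18, 'babab')
  20 → (10, 'babbabaababab')
  21 → (12, 'bbabaababab')
  22 → (9, 'bbabbabaababab')

[3, 0, 4, 16, 7, 21, 1, 14, 5, 19, 17, 11, 8, 22, 2, 15, 6, 20, 13, 18, 10, 12, 9]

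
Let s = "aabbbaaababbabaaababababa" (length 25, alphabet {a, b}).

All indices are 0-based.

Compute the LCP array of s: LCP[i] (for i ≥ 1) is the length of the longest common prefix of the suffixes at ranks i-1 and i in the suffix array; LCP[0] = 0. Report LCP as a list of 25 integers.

[0, 1, 6, 2, 5, 3, 1, 3, 3, 5, 7, 4, 2, 3, 0, 2, 7, 2, 4, 4, 6, 3, 1, 3, 2]

sorted suffixes:
  #0 SA[0]=24  'a'
  #1 SA[1]=14  'aaababababa'
  #2 SA[2]=5  'aaababbabaaababababa'
  #3 SA[3]=15  'aababababa'
  #4 SA[4]=6  'aababbabaaababababa'
  #5 SA[5]=0  'aabbbaaababbabaaababababa'
  #6 SA[6]=22  'aba'
  #7 SA[7]=12  'abaaababababa'
  #8 SA[8]=20  'ababa'
  #9 SA[9]=18  'abababa'
  #10 SA[10]=16  'ababababa'
  #11 SA[11]=7  'ababbabaaababababa'
  #12 SA[12]=9  'abbabaaababababa'
  #13 SA[13]=1  'abbbaaababbabaaababababa'
  #14 SA[14]=23  'ba'
  #15 SA[15]=13  'baaababababa'
  #16 SA[16]=4  'baaababbabaaababababa'
  #17 SA[17]=21  'baba'
  #18 SA[18]=11  'babaaababababa'
  #19 SA[19]=19  'bababa'
  #20 SA[20]=17  'babababa'
  #21 SA[21]=8  'babbabaaababababa'
  #22 SA[22]=3  'bbaaababbabaaababababa'
  #23 SA[23]=10  'bbabaaababababa'
  #24 SA[24]=2  'bbbaaababbabaaababababa'

SA = [24, 14, 5, 15, 6, 0, 22, 12, 20, 18, 16, 7, 9, 1, 23, 13, 4, 21, 11, 19, 17, 8, 3, 10, 2]
rank  pair      lcp
   1  s[24:],s[14:]  1  'a'
   2  s[14:],s[5:]  6  'aaabab'
   3  s[5:],s[15:]  2  'aa'
   4  s[15:],s[6:]  5  'aabab'
   5  s[6:],s[0:]  3  'aab'
   6  s[0:],s[22:]  1  'a'
   7  s[22:],s[12:]  3  'aba'
   8  s[12:],s[20:]  3  'aba'
   9  s[20:],s[18:]  5  'ababa'
  10  s[18:],s[16:]  7  'abababa'
  11  s[16:],s[7:]  4  'abab'
  12  s[7:],s[9:]  2  'ab'
  13  s[9:],s[1:]  3  'abb'
  14  s[1:],s[23:]  0  ''
  15  s[23:],s[13:]  2  'ba'
  16  s[13:],s[4:]  7  'baaabab'
  17  s[4:],s[21:]  2  'ba'
  18  s[21:],s[11:]  4  'baba'
  19  s[11:],s[19:]  4  'baba'
  20  s[19:],s[17:]  6  'bababa'
  21  s[17:],s[8:]  3  'bab'
  22  s[8:],s[3:]  1  'b'
  23  s[3:],s[10:]  3  'bba'
  24  s[10:],s[2:]  2  'bb'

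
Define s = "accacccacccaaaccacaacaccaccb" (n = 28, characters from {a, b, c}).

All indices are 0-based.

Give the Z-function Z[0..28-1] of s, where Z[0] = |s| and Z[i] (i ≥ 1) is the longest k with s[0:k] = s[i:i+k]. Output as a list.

[28, 0, 0, 3, 0, 0, 0, 3, 0, 0, 0, 1, 1, 5, 0, 0, 2, 0, 1, 2, 0, 6, 0, 0, 3, 0, 0, 0]

Z[0]=28
i=1: outside box; Z[1]=0
i=2: outside box; Z[2]=0
i=3: outside box; Z[3]=3 extend→box=[3,6)
i=4: min(r-i=2, Z[1]=0)=0; Z[4]=0
i=5: min(r-i=1, Z[2]=0)=0; Z[5]=0
i=6: outside box; Z[6]=0
i=7: outside box; Z[7]=3 extend→box=[7,10)
i=8: min(r-i=2, Z[1]=0)=0; Z[8]=0
i=9: min(r-i=1, Z[2]=0)=0; Z[9]=0
i=10: outside box; Z[10]=0
i=11: outside box; Z[11]=1 extend→box=[11,12)
i=12: outside box; Z[12]=1 extend→box=[12,13)
i=13: outside box; Z[13]=5 extend→box=[13,18)
i=14: min(r-i=4, Z[1]=0)=0; Z[14]=0
i=15: min(r-i=3, Z[2]=0)=0; Z[15]=0
i=16: min(r-i=2, Z[3]=3)=2; Z[16]=2
i=17: min(r-i=1, Z[4]=0)=0; Z[17]=0
i=18: outside box; Z[18]=1 extend→box=[18,19)
i=19: outside box; Z[19]=2 extend→box=[19,21)
i=20: min(r-i=1, Z[1]=0)=0; Z[20]=0
i=21: outside box; Z[21]=6 extend→box=[21,27)
i=22: min(r-i=5, Z[1]=0)=0; Z[22]=0
i=23: min(r-i=4, Z[2]=0)=0; Z[23]=0
i=24: min(r-i=3, Z[3]=3)=3; Z[24]=3
i=25: min(r-i=2, Z[4]=0)=0; Z[25]=0
i=26: min(r-i=1, Z[5]=0)=0; Z[26]=0
i=27: outside box; Z[27]=0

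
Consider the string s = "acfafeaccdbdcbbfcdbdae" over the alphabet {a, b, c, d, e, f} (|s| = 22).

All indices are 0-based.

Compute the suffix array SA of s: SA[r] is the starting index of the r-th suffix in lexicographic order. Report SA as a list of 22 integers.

rank→(start, suffix):
  0 → (6, 'accdbdcbbfcdbdae')
  1 → (0, 'acfafeaccdbdcbbfcdbdae')
  2 → (20, 'ae')
  3 → (3, 'afeaccdbdcbbfcdbdae')
  4 → (13, 'bbfcdbdae')
  5 → (18, 'bdae')
  6 → (10, 'bdcbbfcdbdae')
  7 → (14, 'bfcdbdae')
  8 → (12, 'cbbfcdbdae')
  9 → (7, 'ccdbdcbbfcdbdae')
  10 → (16, 'cdbdae')
  11 → (8, 'cdbdcbbfcdbdae')
  12 → (1, 'cfafeaccdbdcbbfcdbdae')
  13 → (19, 'dae')
  14 → (17, 'dbdae')
  15 → (9, 'dbdcbbfcdbdae')
  16 → (11, 'dcbbfcdbdae')
  17 → (21, 'e')
  18 → (5, 'eaccdbdcbbfcdbdae')
  19 → (2, 'fafeaccdbdcbbfcdbdae')
  20 → (15, 'fcdbdae')
  21 → (4, 'feaccdbdcbbfcdbdae')

[6, 0, 20, 3, 13, 18, 10, 14, 12, 7, 16, 8, 1, 19, 17, 9, 11, 21, 5, 2, 15, 4]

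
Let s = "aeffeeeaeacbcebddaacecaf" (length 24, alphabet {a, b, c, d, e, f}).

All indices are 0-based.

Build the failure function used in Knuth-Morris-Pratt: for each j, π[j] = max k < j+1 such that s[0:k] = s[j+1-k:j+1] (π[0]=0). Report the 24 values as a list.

[0, 0, 0, 0, 0, 0, 0, 1, 2, 1, 0, 0, 0, 0, 0, 0, 0, 1, 1, 0, 0, 0, 1, 0]

π[0] = 0
j=1 s[j]='e': π[1]=0 (border '')
j=2 s[j]='f': π[2]=0 (border '')
j=3 s[j]='f': π[3]=0 (border '')
j=4 s[j]='e': π[4]=0 (border '')
j=5 s[j]='e': π[5]=0 (border '')
j=6 s[j]='e': π[6]=0 (border '')
j=7 s[j]='a': π[7]=1 (border 'a')
j=8 s[j]='e': π[8]=2 (border 'ae')
j=9 s[j]='a': k: 2→0; π[9]=1 (border 'a')
j=10 s[j]='c': k: 1→0; π[10]=0 (border '')
j=11 s[j]='b': π[11]=0 (border '')
j=12 s[j]='c': π[12]=0 (border '')
j=13 s[j]='e': π[13]=0 (border '')
j=14 s[j]='b': π[14]=0 (border '')
j=15 s[j]='d': π[15]=0 (border '')
j=16 s[j]='d': π[16]=0 (border '')
j=17 s[j]='a': π[17]=1 (border 'a')
j=18 s[j]='a': k: 1→0; π[18]=1 (border 'a')
j=19 s[j]='c': k: 1→0; π[19]=0 (border '')
j=20 s[j]='e': π[20]=0 (border '')
j=21 s[j]='c': π[21]=0 (border '')
j=22 s[j]='a': π[22]=1 (border 'a')
j=23 s[j]='f': k: 1→0; π[23]=0 (border '')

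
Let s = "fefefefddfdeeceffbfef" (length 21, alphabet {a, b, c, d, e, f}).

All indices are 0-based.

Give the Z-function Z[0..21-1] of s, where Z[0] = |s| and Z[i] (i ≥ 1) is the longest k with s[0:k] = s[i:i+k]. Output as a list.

Z[0]=21
i=1: fresh scan; Z[1]=0
i=2: fresh scan; Z[2]=5 scan→box=[2,7)
i=3: min(r-i=4, Z[1]=0)=0; Z[3]=0
i=4: min(r-i=3, Z[2]=5)=3; Z[4]=3
i=5: min(r-i=2, Z[3]=0)=0; Z[5]=0
i=6: min(r-i=1, Z[4]=3)=1; Z[6]=1
i=7: fresh scan; Z[7]=0
i=8: fresh scan; Z[8]=0
i=9: fresh scan; Z[9]=1 scan→box=[9,10)
i=10: fresh scan; Z[10]=0
i=11: fresh scan; Z[11]=0
i=12: fresh scan; Z[12]=0
i=13: fresh scan; Z[13]=0
i=14: fresh scan; Z[14]=0
i=15: fresh scan; Z[15]=1 scan→box=[15,16)
i=16: fresh scan; Z[16]=1 scan→box=[16,17)
i=17: fresh scan; Z[17]=0
i=18: fresh scan; Z[18]=3 scan→box=[18,21)
i=19: min(r-i=2, Z[1]=0)=0; Z[19]=0
i=20: min(r-i=1, Z[2]=5)=1; Z[20]=1

[21, 0, 5, 0, 3, 0, 1, 0, 0, 1, 0, 0, 0, 0, 0, 1, 1, 0, 3, 0, 1]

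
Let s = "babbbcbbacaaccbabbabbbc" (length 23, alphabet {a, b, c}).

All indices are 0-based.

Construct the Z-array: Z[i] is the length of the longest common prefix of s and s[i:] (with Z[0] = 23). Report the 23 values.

Z[0]=23
i=1: i≥r, start 0; Z[1]=0
i=2: i≥r, start 0; Z[2]=1 grow→box=[2,3)
i=3: i≥r, start 0; Z[3]=1 grow→box=[3,4)
i=4: i≥r, start 0; Z[4]=1 grow→box=[4,5)
i=5: i≥r, start 0; Z[5]=0
i=6: i≥r, start 0; Z[6]=1 grow→box=[6,7)
i=7: i≥r, start 0; Z[7]=2 grow→box=[7,9)
i=8: min(r-i=1, Z[1]=0)=0; Z[8]=0
i=9: i≥r, start 0; Z[9]=0
i=10: i≥r, start 0; Z[10]=0
i=11: i≥r, start 0; Z[11]=0
i=12: i≥r, start 0; Z[12]=0
i=13: i≥r, start 0; Z[13]=0
i=14: i≥r, start 0; Z[14]=4 grow→box=[14,18)
i=15: min(r-i=3, Z[1]=0)=0; Z[15]=0
i=16: min(r-i=2, Z[2]=1)=1; Z[16]=1
i=17: min(r-i=1, Z[3]=1)=1; Z[17]=6 grow→box=[17,23)
i=18: min(r-i=5, Z[1]=0)=0; Z[18]=0
i=19: min(r-i=4, Z[2]=1)=1; Z[19]=1
i=20: min(r-i=3, Z[3]=1)=1; Z[20]=1
i=21: min(r-i=2, Z[4]=1)=1; Z[21]=1
i=22: min(r-i=1, Z[5]=0)=0; Z[22]=0

[23, 0, 1, 1, 1, 0, 1, 2, 0, 0, 0, 0, 0, 0, 4, 0, 1, 6, 0, 1, 1, 1, 0]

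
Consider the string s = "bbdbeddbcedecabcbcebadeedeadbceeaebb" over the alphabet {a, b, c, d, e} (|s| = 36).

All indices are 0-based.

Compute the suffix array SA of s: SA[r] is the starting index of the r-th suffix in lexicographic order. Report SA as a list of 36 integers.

rank→(start, suffix):
  0 → (13, 'abcbcebadeedeadbceeaebb')
  1 → (26, 'adbceeaebb')
  2 → (20, 'adeedeadbceeaebb')
  3 → (32, 'aebb')
  4 → (35, 'b')
  5 → (19, 'badeedeadbceeaebb')
  6 → (34, 'bb')
  7 → (0, 'bbdbeddbcedecabcbcebadeedeadbceeaebb')
  8 → (14, 'bcbcebadeedeadbceeaebb')
  9 → (16, 'bcebadeedeadbceeaebb')
  10 → (7, 'bcedecabcbcebadeedeadbceeaebb')
  11 → (28, 'bceeaebb')
  12 → (1, 'bdbeddbcedecabcbcebadeedeadbceeaebb')
  13 → (3, 'beddbcedecabcbcebadeedeadbceeaebb')
  14 → (12, 'cabcbcebadeedeadbceeaebb')
  15 → (15, 'cbcebadeedeadbceeaebb')
  16 → (17, 'cebadeedeadbceeaebb')
  17 → (8, 'cedecabcbcebadeedeadbceeaebb')
  18 → (29, 'ceeaebb')
  19 → (6, 'dbcedecabcbcebadeedeadbceeaebb')
  20 → (27, 'dbceeaebb')
  21 → (2, 'dbeddbcedecabcbcebadeedeadbceeaebb')
  22 → (5, 'ddbcedecabcbcebadeedeadbceeaebb')
  23 → (24, 'deadbceeaebb')
  24 → (10, 'decabcbcebadeedeadbceeaebb')
  25 → (21, 'deedeadbceeaebb')
  26 → (25, 'eadbceeaebb')
  27 → (31, 'eaebb')
  28 → (18, 'ebadeedeadbceeaebb')
  29 → (33, 'ebb')
  30 → (11, 'ecabcbcebadeedeadbceeaebb')
  31 → (4, 'eddbcedecabcbcebadeedeadbceeaebb')
  32 → (23, 'edeadbceeaebb')
  33 → (9, 'edecabcbcebadeedeadbceeaebb')
  34 → (30, 'eeaebb')
  35 → (22, 'eedeadbceeaebb')

[13, 26, 20, 32, 35, 19, 34, 0, 14, 16, 7, 28, 1, 3, 12, 15, 17, 8, 29, 6, 27, 2, 5, 24, 10, 21, 25, 31, 18, 33, 11, 4, 23, 9, 30, 22]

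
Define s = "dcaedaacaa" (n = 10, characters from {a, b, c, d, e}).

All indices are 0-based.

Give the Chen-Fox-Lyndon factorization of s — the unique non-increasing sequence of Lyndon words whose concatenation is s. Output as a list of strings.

emit factor 1: 'd' (i=0, period=1)
emit factor 2: 'c' (i=1, period=1)
emit factor 3: 'aed' (i=2, period=3)
emit factor 4: 'aac' (i=5, period=3)
emit factor 5: 'a' (i=8, period=1)
emit factor 6: 'a' (i=9, period=1)

["d", "c", "aed", "aac", "a", "a"]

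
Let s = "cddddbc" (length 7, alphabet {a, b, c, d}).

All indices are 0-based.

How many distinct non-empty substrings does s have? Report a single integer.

rank→(start, suffix):
  0 → (5, 'bc')
  1 → (6, 'c')
  2 → (0, 'cddddbc')
  3 → (4, 'dbc')
  4 → (3, 'ddbc')
  5 → (2, 'dddbc')
  6 → (1, 'ddddbc')

SA = [5, 6, 0, 4, 3, 2, 1]
i: (SA[i-1],SA[i]) lcp shared
  1: (5,6) 0 ''
  2: (6,0) 1 'c'
  3: (0,4) 0 ''
  4: (4,3) 1 'd'
  5: (3,2) 2 'dd'
  6: (2,1) 3 'ddd'

n(n+1)/2 = 7·8/2 = 28
Σ LCP = 0 + 0 + 1 + 0 + 1 + 2 + 3 = 7
distinct = 28 − 7 = 21

21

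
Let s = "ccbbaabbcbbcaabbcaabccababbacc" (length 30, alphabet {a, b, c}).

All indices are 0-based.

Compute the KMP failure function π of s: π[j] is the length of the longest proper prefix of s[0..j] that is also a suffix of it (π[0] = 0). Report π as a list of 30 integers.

π[0] = 0
j=1 s[j]='c': π[1]=1 (border 'c')
j=2 s[j]='b': k: 1→0; π[2]=0 (border '')
j=3 s[j]='b': π[3]=0 (border '')
j=4 s[j]='a': π[4]=0 (border '')
j=5 s[j]='a': π[5]=0 (border '')
j=6 s[j]='b': π[6]=0 (border '')
j=7 s[j]='b': π[7]=0 (border '')
j=8 s[j]='c': π[8]=1 (border 'c')
j=9 s[j]='b': k: 1→0; π[9]=0 (border '')
j=10 s[j]='b': π[10]=0 (border '')
j=11 s[j]='c': π[11]=1 (border 'c')
j=12 s[j]='a': k: 1→0; π[12]=0 (border '')
j=13 s[j]='a': π[13]=0 (border '')
j=14 s[j]='b': π[14]=0 (border '')
j=15 s[j]='b': π[15]=0 (border '')
j=16 s[j]='c': π[16]=1 (border 'c')
j=17 s[j]='a': k: 1→0; π[17]=0 (border '')
j=18 s[j]='a': π[18]=0 (border '')
j=19 s[j]='b': π[19]=0 (border '')
j=20 s[j]='c': π[20]=1 (border 'c')
j=21 s[j]='c': π[21]=2 (border 'cc')
j=22 s[j]='a': k: 2→1→0; π[22]=0 (border '')
j=23 s[j]='b': π[23]=0 (border '')
j=24 s[j]='a': π[24]=0 (border '')
j=25 s[j]='b': π[25]=0 (border '')
j=26 s[j]='b': π[26]=0 (border '')
j=27 s[j]='a': π[27]=0 (border '')
j=28 s[j]='c': π[28]=1 (border 'c')
j=29 s[j]='c': π[29]=2 (border 'cc')

[0, 1, 0, 0, 0, 0, 0, 0, 1, 0, 0, 1, 0, 0, 0, 0, 1, 0, 0, 0, 1, 2, 0, 0, 0, 0, 0, 0, 1, 2]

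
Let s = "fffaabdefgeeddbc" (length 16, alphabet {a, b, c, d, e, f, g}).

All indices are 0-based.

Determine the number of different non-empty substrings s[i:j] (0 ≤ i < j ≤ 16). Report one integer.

126

sorted suffixes:
  #0 SA[0]=3  'aabdefgeeddbc'
  #1 SA[1]=4  'abdefgeeddbc'
  #2 SA[2]=14  'bc'
  #3 SA[3]=5  'bdefgeeddbc'
  #4 SA[4]=15  'c'
  #5 SA[5]=13  'dbc'
  #6 SA[6]=12  'ddbc'
  #7 SA[7]=6  'defgeeddbc'
  #8 SA[8]=11  'eddbc'
  #9 SA[9]=10  'eeddbc'
  #10 SA[10]=7  'efgeeddbc'
  #11 SA[11]=2  'faabdefgeeddbc'
  #12 SA[12]=1  'ffaabdefgeeddbc'
  #13 SA[13]=0  'fffaabdefgeeddbc'
  #14 SA[14]=8  'fgeeddbc'
  #15 SA[15]=9  'geeddbc'

SA = [3, 4, 14, 5, 15, 13, 12, 6, 11, 10, 7, 2, 1, 0, 8, 9]
rank  pair      lcp
   1  s[3:],s[4:]  1  'a'
   2  s[4:],s[14:]  0  ''
   3  s[14:],s[5:]  1  'b'
   4  s[5:],s[15:]  0  ''
   5  s[15:],s[13:]  0  ''
   6  s[13:],s[12:]  1  'd'
   7  s[12:],s[6:]  1  'd'
   8  s[6:],s[11:]  0  ''
   9  s[11:],s[10:]  1  'e'
  10  s[10:],s[7:]  1  'e'
  11  s[7:],s[2:]  0  ''
  12  s[2:],s[1:]  1  'f'
  13  s[1:],s[0:]  2  'ff'
  14  s[0:],s[8:]  1  'f'
  15  s[8:],s[9:]  0  ''

n(n+1)/2 = 16·17/2 = 136
Σ LCP = 0 + 1 + 0 + 1 + 0 + 0 + 1 + 1 + 0 + 1 + 1 + 0 + 1 + 2 + 1 + 0 = 10
distinct = 136 − 10 = 126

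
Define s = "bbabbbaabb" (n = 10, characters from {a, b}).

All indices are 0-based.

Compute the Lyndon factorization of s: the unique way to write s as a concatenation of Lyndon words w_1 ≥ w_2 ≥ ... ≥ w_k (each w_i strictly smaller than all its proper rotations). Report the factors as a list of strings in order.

emit factor 1: 'b' (i=0, period=1)
emit factor 2: 'b' (i=1, period=1)
emit factor 3: 'abbb' (i=2, period=4)
emit factor 4: 'aabb' (i=6, period=4)

["b", "b", "abbb", "aabb"]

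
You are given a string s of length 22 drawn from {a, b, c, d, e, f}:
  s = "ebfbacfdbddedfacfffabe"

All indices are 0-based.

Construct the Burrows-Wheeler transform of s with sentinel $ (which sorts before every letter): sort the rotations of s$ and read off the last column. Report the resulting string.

efbffdaeaafbdeb$dfdbcfc

rank  rotation                 last
    0  $ebfbacfdbddedfacfffabe  e
    1  abe$ebfbacfdbddedfacfff  f
    2  acfdbddedfacfffabe$ebfb  b
    3  acfffabe$ebfbacfdbddedf  f
    4  bacfdbddedfacfffabe$ebf  f
    5  bddedfacfffabe$ebfbacfd  d
    6  be$ebfbacfdbddedfacfffa  a
    7  bfbacfdbddedfacfffabe$e  e
    8  cfdbddedfacfffabe$ebfba  a
    9  cfffabe$ebfbacfdbddedfa  a
   10  dbddedfacfffabe$ebfbacf  f
   11  ddedfacfffabe$ebfbacfdb  b
   12  dedfacfffabe$ebfbacfdbd  d
   13  dfacfffabe$ebfbacfdbdde  e
   14  e$ebfbacfdbddedfacfffab  b
   15  ebfbacfdbddedfacfffabe$  $
   16  edfacfffabe$ebfbacfdbdd  d
   17  fabe$ebfbacfdbddedfacff  f
   18  facfffabe$ebfbacfdbdded  d
   19  fbacfdbddedfacfffabe$eb  b
   20  fdbddedfacfffabe$ebfbac  c
   21  ffabe$ebfbacfdbddedfacf  f
   22  fffabe$ebfbacfdbddedfac  c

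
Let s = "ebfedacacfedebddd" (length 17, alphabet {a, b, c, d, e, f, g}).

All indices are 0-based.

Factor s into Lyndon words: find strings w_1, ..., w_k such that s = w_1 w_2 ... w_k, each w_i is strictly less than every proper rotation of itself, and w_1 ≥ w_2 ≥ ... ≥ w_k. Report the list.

["e", "bfed", "acacfedebddd"]

emit factor 1: 'e' (i=0, period=1)
emit factor 2: 'bfed' (i=1, period=4)
emit factor 3: 'acacfedebddd' (i=5, period=12)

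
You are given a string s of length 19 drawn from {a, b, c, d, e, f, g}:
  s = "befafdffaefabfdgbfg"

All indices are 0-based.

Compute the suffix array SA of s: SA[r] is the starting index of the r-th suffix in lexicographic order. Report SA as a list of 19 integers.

[11, 8, 3, 0, 12, 16, 5, 14, 9, 1, 10, 7, 2, 4, 13, 6, 17, 18, 15]

sorted suffixes:
  #0 SA[0]=11  'abfdgbfg'
  #1 SA[1]=8  'aefabfdgbfg'
  #2 SA[2]=3  'afdffaefabfdgbfg'
  #3 SA[3]=0  'befafdffaefabfdgbfg'
  #4 SA[4]=12  'bfdgbfg'
  #5 SA[5]=16  'bfg'
  #6 SA[6]=5  'dffaefabfdgbfg'
  #7 SA[7]=14  'dgbfg'
  #8 SA[8]=9  'efabfdgbfg'
  #9 SA[9]=1  'efafdffaefabfdgbfg'
  #10 SA[10]=10  'fabfdgbfg'
  #11 SA[11]=7  'faefabfdgbfg'
  #12 SA[12]=2  'fafdffaefabfdgbfg'
  #13 SA[13]=4  'fdffaefabfdgbfg'
  #14 SA[14]=13  'fdgbfg'
  #15 SA[15]=6  'ffaefabfdgbfg'
  #16 SA[16]=17  'fg'
  #17 SA[17]=18  'g'
  #18 SA[18]=15  'gbfg'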